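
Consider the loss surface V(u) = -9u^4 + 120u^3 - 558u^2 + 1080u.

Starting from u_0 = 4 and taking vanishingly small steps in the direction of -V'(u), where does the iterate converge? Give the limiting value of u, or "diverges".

3

V'(u) = -36(u - 5)(u - 3)(u - 2), so V'(4) = 72.
Gradient descent moves in the -V' direction, i.e. u is decreasing.
The nearest critical point in that direction is u = 3, where V'' = 72 > 0 (a local minimum). The iterate converges there.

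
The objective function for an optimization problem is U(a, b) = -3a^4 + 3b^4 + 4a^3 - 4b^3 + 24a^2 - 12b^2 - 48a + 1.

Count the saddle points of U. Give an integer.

5

U separates as a function of a plus a function of b, so ∇U=0 decouples.
∂U/∂a = -12(a - 2)(a - 1)(a + 2) = 0 at a ∈ {-2, 1, 2}; ∂U/∂b = 12b(b - 2)(b + 1) = 0 at b ∈ {-1, 0, 2}.
The Hessian is diagonal: diag(U_aa, U_bb). Second derivatives: U_aa(-2)=-144, U_aa(1)=36, U_aa(2)=-48; U_bb(-1)=36, U_bb(0)=-24, U_bb(2)=72.
Saddle points occur where the two diagonal entries have opposite signs: (-2, -1), (-2, 2), (1, 0), (2, -1), (2, 2). Count: 5.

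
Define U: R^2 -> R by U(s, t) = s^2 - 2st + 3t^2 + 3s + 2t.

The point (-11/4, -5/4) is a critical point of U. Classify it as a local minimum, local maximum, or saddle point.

local minimum

The Hessian of U is constant: H = [[2, -2], [-2, 6]].
det(H) = 2·6 − (-2)² = 8.
det(H) > 0 and tr(H) = 8 > 0, so H is positive definite and the point is a local minimum.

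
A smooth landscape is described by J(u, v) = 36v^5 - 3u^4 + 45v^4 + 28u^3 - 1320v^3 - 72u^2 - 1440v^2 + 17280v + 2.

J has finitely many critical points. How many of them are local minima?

2

J separates as a function of u plus a function of v, so ∇J=0 decouples.
∂J/∂u = -12u(u - 4)(u - 3) = 0 at u ∈ {0, 3, 4}; ∂J/∂v = 180(v - 4)(v - 2)(v + 3)(v + 4) = 0 at v ∈ {-4, -3, 2, 4}.
The Hessian is diagonal: diag(J_uu, J_vv). Second derivatives: J_uu(0)=-144, J_uu(3)=36, J_uu(4)=-48; J_vv(-4)=-8640, J_vv(-3)=6300, J_vv(2)=-10800, J_vv(4)=20160.
Local minima occur where both diagonal entries positive: (3, -3), (3, 4). Count: 2.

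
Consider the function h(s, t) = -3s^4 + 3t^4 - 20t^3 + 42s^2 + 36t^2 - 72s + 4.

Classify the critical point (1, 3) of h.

The mixed partial ∂²h/∂s∂t is 0, so the Hessian at any point is diag(h_ss, h_tt) = diag(12(-3s^2 + 7), 12(3t^2 - 10t + 6)).
At (1, 3): H = diag(48, 36).
Both eigenvalues are positive, so H is positive definite: a local minimum.

local minimum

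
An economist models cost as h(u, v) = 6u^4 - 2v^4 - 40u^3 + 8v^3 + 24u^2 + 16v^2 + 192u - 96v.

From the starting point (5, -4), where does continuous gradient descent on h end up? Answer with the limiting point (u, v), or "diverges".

diverges

h is separable, so gradient descent decouples: u follows -∂h/∂u, v follows -∂h/∂v.
∂h/∂u = 24(u - 4)(u - 2)(u + 1); at u=5 this is 432, so u decreases.
∂h/∂v = -8(v - 3)(v - 2)(v + 2); at v=-4 this is 672, so v decreases.
The v-coordinate has no critical point in that direction and runs off to infinity.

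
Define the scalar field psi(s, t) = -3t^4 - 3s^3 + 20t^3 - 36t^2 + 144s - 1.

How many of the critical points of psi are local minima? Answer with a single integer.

1

psi separates as a function of s plus a function of t, so ∇psi=0 decouples.
∂psi/∂s = -9(s - 4)(s + 4) = 0 at s ∈ {-4, 4}; ∂psi/∂t = -12t(t - 3)(t - 2) = 0 at t ∈ {0, 2, 3}.
The Hessian is diagonal: diag(psi_ss, psi_tt). Second derivatives: psi_ss(-4)=72, psi_ss(4)=-72; psi_tt(0)=-72, psi_tt(2)=24, psi_tt(3)=-36.
Local minima occur where both diagonal entries positive: (-4, 2). Count: 1.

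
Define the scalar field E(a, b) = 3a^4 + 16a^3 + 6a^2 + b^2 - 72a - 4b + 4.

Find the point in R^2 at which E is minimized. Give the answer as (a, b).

E(a,b) separates as P(a) + Q(b) + 4, so its minimum is min P + min Q + 4.
P'(a) = 12(a - 1)(a + 2)(a + 3) vanishes at a ∈ {-3, -2, 1}; Q'(b) = 2b - 4 vanishes at b ∈ {2}.
Local minima of P (where P''>0): P(-3)=81, P(1)=-47. Local minima of Q: Q(2)=-4.
So the global minimum of E is P(1) + Q(2) + 4 = -47 − 4 + 4 = -47, attained at (1, 2).

(1, 2)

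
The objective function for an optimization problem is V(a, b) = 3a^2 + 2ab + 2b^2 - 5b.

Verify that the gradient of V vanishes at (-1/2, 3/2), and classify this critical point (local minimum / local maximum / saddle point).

∇V = (6a + 2b, 2a + 4b - 5); substituting (-1/2, 3/2) gives ∇V = (0, 0), so (-1/2, 3/2) is indeed a critical point.
The Hessian of V is constant: H = [[6, 2], [2, 4]].
det(H) = 6·4 − 2² = 20.
det(H) > 0 and tr(H) = 10 > 0, so H is positive definite and the point is a local minimum.

local minimum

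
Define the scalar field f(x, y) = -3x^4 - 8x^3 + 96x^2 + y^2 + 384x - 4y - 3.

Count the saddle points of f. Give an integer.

2

f separates as a function of x plus a function of y, so ∇f=0 decouples.
∂f/∂x = -12(x - 4)(x + 2)(x + 4) = 0 at x ∈ {-4, -2, 4}; ∂f/∂y = 2(y - 2) = 0 at y ∈ {2}.
The Hessian is diagonal: diag(f_xx, f_yy). Second derivatives: f_xx(-4)=-192, f_xx(-2)=144, f_xx(4)=-576; f_yy(2)=2.
Saddle points occur where the two diagonal entries have opposite signs: (-4, 2), (4, 2). Count: 2.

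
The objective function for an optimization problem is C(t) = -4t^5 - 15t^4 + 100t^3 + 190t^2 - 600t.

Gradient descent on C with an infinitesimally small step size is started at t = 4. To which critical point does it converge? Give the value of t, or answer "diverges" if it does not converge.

diverges

C'(t) = -20(t - 3)(t - 1)(t + 2)(t + 5), so C'(4) = -3240.
Gradient descent moves in the -C' direction, i.e. t is increasing.
There is no critical point above t=4, and C' keeps the same sign, so the iterate runs off to +∞.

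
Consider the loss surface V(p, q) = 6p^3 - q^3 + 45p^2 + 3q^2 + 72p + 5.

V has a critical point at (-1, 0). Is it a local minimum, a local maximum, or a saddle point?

The mixed partial ∂²V/∂p∂q is 0, so the Hessian at any point is diag(V_pp, V_qq) = diag(18(2p + 5), 6(-q + 1)).
At (-1, 0): H = diag(54, 6).
Both eigenvalues are positive, so H is positive definite: a local minimum.

local minimum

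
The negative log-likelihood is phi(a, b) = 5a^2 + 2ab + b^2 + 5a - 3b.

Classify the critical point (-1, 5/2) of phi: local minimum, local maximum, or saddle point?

The Hessian of phi is constant: H = [[10, 2], [2, 2]].
det(H) = 10·2 − 2² = 16.
det(H) > 0 and tr(H) = 12 > 0, so H is positive definite and the point is a local minimum.

local minimum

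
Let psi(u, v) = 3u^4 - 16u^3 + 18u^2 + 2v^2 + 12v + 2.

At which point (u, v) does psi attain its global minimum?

psi(u,v) separates as P(u) + Q(v) + 2, so its minimum is min P + min Q + 2.
P'(u) = 12u(u - 3)(u - 1) vanishes at u ∈ {0, 1, 3}; Q'(v) = 4v + 12 vanishes at v ∈ {-3}.
Local minima of P (where P''>0): P(0)=0, P(3)=-27. Local minima of Q: Q(-3)=-18.
So the global minimum of psi is P(3) + Q(-3) + 2 = -27 − 18 + 2 = -43, attained at (3, -3).

(3, -3)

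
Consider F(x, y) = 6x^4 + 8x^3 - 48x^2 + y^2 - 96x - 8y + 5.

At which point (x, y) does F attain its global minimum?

F(x,y) separates as P(x) + Q(y) + 5, so its minimum is min P + min Q + 5.
P'(x) = 24(x - 2)(x + 1)(x + 2) vanishes at x ∈ {-2, -1, 2}; Q'(y) = 2y - 8 vanishes at y ∈ {4}.
Local minima of P (where P''>0): P(-2)=32, P(2)=-224. Local minima of Q: Q(4)=-16.
So the global minimum of F is P(2) + Q(4) + 5 = -224 − 16 + 5 = -235, attained at (2, 4).

(2, 4)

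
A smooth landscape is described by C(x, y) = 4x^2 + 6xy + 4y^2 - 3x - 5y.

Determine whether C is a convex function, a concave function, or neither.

convex

C is quadratic, so its Hessian is the constant matrix H = [[8, 6], [6, 8]].
det(H) = 28, tr(H) = 16.
det(H) > 0 and tr(H) > 0, so H is positive definite everywhere: convex.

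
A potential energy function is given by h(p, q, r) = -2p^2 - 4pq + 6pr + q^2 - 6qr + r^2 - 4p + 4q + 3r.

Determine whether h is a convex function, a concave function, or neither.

neither

h is quadratic, so its Hessian is the constant matrix H = [[-4, -4, 6], [-4, 2, -6], [6, -6, 2]].
Leading principal minors: -4, -24, 312.
Neither pattern holds ⇒ H is indefinite ⇒ neither convex nor concave.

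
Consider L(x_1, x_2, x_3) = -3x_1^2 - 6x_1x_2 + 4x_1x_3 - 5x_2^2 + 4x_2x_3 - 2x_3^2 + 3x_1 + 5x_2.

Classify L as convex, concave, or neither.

L is quadratic, so its Hessian is the constant matrix H = [[-6, -6, 4], [-6, -10, 4], [4, 4, -4]].
Leading principal minors: -6, 24, -32.
Signs alternate −, +, − ⇒ H ≺ 0 ⇒ concave.

concave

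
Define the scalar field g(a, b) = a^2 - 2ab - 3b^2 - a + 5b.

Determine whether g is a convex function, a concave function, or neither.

g is quadratic, so its Hessian is the constant matrix H = [[2, -2], [-2, -6]].
det(H) = -16, tr(H) = -4.
det(H) < 0, so H is indefinite: neither convex nor concave.

neither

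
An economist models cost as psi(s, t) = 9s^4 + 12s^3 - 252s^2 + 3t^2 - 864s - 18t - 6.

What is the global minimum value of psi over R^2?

psi(s,t) separates as P(s) + Q(t) − 6, so its minimum is min P + min Q − 6.
P'(s) = 36(s - 4)(s + 2)(s + 3) vanishes at s ∈ {-3, -2, 4}; Q'(t) = 6(t - 3) vanishes at t ∈ {3}.
Local minima of P (where P''>0): P(-3)=729, P(4)=-4416. Local minima of Q: Q(3)=-27.
So the global minimum of psi is P(4) + Q(3) − 6 = -4416 − 27 − 6 = -4449, attained at (4, 3).

-4449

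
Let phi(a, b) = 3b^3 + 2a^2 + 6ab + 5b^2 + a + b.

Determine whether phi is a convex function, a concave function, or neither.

The term 3b^3 is cubic, so the Hessian is not constant.
∂²phi/∂b² = 18b + 10, which takes both signs as b varies (negative for sufficiently negative b). A diagonal entry of the Hessian changing sign means the Hessian is neither positive- nor negative-semidefinite on all of R^2.

neither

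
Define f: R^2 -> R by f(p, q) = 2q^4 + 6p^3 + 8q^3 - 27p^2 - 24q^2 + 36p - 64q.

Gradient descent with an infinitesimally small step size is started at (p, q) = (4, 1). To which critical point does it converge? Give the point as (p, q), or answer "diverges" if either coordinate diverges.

f is separable, so gradient descent decouples: p follows -∂f/∂p, q follows -∂f/∂q.
∂f/∂p = 18(p - 2)(p - 1); at p=4 this is 108, so p decreases.
∂f/∂q = 8(q - 2)(q + 1)(q + 4); at q=1 this is -80, so q increases.
p converges to its nearest critical value 2 (a local min of the p-part); q converges to 2. The iterate converges to (2, 2).

(2, 2)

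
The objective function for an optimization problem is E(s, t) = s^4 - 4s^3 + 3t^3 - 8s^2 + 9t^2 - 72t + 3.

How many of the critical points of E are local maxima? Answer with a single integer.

1

E separates as a function of s plus a function of t, so ∇E=0 decouples.
∂E/∂s = 4s(s - 4)(s + 1) = 0 at s ∈ {-1, 0, 4}; ∂E/∂t = 9(t - 2)(t + 4) = 0 at t ∈ {-4, 2}.
The Hessian is diagonal: diag(E_ss, E_tt). Second derivatives: E_ss(-1)=20, E_ss(0)=-16, E_ss(4)=80; E_tt(-4)=-54, E_tt(2)=54.
Local maxima occur where both diagonal entries negative: (0, -4). Count: 1.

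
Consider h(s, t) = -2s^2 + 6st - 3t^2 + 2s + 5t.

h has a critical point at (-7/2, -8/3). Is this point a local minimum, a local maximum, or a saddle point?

saddle point

The Hessian of h is constant: H = [[-4, 6], [6, -6]].
det(H) = (-4)·(-6) − 6² = -12.
Since det(H) < 0, H is indefinite and the critical point is a saddle point.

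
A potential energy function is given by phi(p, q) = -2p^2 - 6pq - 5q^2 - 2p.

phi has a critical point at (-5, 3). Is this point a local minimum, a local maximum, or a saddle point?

local maximum

The Hessian of phi is constant: H = [[-4, -6], [-6, -10]].
det(H) = (-4)·(-10) − (-6)² = 4.
det(H) > 0 and tr(H) = -14 < 0, so H is negative definite and the point is a local maximum.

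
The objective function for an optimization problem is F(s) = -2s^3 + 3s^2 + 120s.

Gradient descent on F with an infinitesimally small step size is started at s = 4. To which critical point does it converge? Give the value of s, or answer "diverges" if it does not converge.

F'(s) = -6(s - 5)(s + 4), so F'(4) = 48.
Gradient descent moves in the -F' direction, i.e. s is decreasing.
The nearest critical point in that direction is s = -4, where F'' = 54 > 0 (a local minimum). The iterate converges there.

-4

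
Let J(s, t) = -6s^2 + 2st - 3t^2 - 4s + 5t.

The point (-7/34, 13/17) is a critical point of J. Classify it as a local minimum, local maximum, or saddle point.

The Hessian of J is constant: H = [[-12, 2], [2, -6]].
det(H) = (-12)·(-6) − 2² = 68.
det(H) > 0 and tr(H) = -18 < 0, so H is negative definite and the point is a local maximum.

local maximum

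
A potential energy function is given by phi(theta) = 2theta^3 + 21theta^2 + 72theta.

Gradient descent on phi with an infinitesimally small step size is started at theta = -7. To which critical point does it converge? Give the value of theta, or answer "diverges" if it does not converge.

diverges

phi'(theta) = 6(theta + 3)(theta + 4), so phi'(-7) = 72.
Gradient descent moves in the -phi' direction, i.e. theta is decreasing.
There is no critical point below theta=-7, and phi' keeps the same sign, so the iterate runs off to −∞.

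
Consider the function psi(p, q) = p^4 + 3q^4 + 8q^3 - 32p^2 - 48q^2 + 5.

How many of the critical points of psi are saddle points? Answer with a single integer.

4

psi separates as a function of p plus a function of q, so ∇psi=0 decouples.
∂psi/∂p = 4p(p - 4)(p + 4) = 0 at p ∈ {-4, 0, 4}; ∂psi/∂q = 12q(q - 2)(q + 4) = 0 at q ∈ {-4, 0, 2}.
The Hessian is diagonal: diag(psi_pp, psi_qq). Second derivatives: psi_pp(-4)=128, psi_pp(0)=-64, psi_pp(4)=128; psi_qq(-4)=288, psi_qq(0)=-96, psi_qq(2)=144.
Saddle points occur where the two diagonal entries have opposite signs: (-4, 0), (0, -4), (0, 2), (4, 0). Count: 4.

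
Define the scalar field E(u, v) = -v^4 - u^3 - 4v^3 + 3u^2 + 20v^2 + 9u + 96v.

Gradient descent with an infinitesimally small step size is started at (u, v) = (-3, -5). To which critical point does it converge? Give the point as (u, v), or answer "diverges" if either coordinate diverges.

diverges

E is separable, so gradient descent decouples: u follows -∂E/∂u, v follows -∂E/∂v.
∂E/∂u = -3(u - 3)(u + 1); at u=-3 this is -36, so u increases.
∂E/∂v = -4(v - 3)(v + 2)(v + 4); at v=-5 this is 96, so v decreases.
The v-coordinate has no critical point in that direction and runs off to infinity.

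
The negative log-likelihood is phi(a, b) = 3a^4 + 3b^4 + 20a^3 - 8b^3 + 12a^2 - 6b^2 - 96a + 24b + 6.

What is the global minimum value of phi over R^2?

-74

phi(a,b) separates as P(a) + Q(b) + 6, so its minimum is min P + min Q + 6.
P'(a) = 12(a - 1)(a + 2)(a + 4) vanishes at a ∈ {-4, -2, 1}; Q'(b) = 12(b - 2)(b - 1)(b + 1) vanishes at b ∈ {-1, 1, 2}.
Local minima of P (where P''>0): P(-4)=64, P(1)=-61. Local minima of Q: Q(-1)=-19, Q(2)=8.
So the global minimum of phi is P(1) + Q(-1) + 6 = -61 − 19 + 6 = -74, attained at (1, -1).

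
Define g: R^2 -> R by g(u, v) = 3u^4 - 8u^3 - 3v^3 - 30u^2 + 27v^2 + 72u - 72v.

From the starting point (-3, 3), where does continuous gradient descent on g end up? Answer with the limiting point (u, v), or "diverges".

g is separable, so gradient descent decouples: u follows -∂g/∂u, v follows -∂g/∂v.
∂g/∂u = 12(u - 3)(u - 1)(u + 2); at u=-3 this is -288, so u increases.
∂g/∂v = -9(v - 4)(v - 2); at v=3 this is 9, so v decreases.
u converges to its nearest critical value -2 (a local min of the u-part); v converges to 2. The iterate converges to (-2, 2).

(-2, 2)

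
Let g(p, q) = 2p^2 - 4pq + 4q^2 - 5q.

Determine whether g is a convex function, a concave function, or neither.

convex

g is quadratic, so its Hessian is the constant matrix H = [[4, -4], [-4, 8]].
det(H) = 16, tr(H) = 12.
det(H) > 0 and tr(H) > 0, so H is positive definite everywhere: convex.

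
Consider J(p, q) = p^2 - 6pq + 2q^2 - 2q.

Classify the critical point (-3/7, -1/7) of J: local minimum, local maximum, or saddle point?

The Hessian of J is constant: H = [[2, -6], [-6, 4]].
det(H) = 2·4 − (-6)² = -28.
Since det(H) < 0, H is indefinite and the critical point is a saddle point.

saddle point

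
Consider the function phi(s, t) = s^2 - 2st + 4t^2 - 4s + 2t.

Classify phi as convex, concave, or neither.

convex

phi is quadratic, so its Hessian is the constant matrix H = [[2, -2], [-2, 8]].
det(H) = 12, tr(H) = 10.
det(H) > 0 and tr(H) > 0, so H is positive definite everywhere: convex.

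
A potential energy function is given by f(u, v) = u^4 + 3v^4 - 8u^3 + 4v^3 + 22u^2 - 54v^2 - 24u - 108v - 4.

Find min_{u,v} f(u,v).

f(u,v) separates as P(u) + Q(v) − 4, so its minimum is min P + min Q − 4.
P'(u) = 4(u - 3)(u - 2)(u - 1) vanishes at u ∈ {1, 2, 3}; Q'(v) = 12(v - 3)(v + 1)(v + 3) vanishes at v ∈ {-3, -1, 3}.
Local minima of P (where P''>0): P(1)=-9, P(3)=-9. Local minima of Q: Q(-3)=-27, Q(3)=-459.
So the global minimum of f is P(1) + Q(3) − 4 = -9 − 459 − 4 = -472, attained at (1, 3).

-472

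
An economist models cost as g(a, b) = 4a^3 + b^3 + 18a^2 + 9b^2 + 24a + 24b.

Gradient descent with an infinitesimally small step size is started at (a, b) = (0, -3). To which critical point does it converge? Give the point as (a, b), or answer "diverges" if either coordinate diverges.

(-1, -2)

g is separable, so gradient descent decouples: a follows -∂g/∂a, b follows -∂g/∂b.
∂g/∂a = 12(a + 1)(a + 2); at a=0 this is 24, so a decreases.
∂g/∂b = 3(b + 2)(b + 4); at b=-3 this is -3, so b increases.
a converges to its nearest critical value -1 (a local min of the a-part); b converges to -2. The iterate converges to (-1, -2).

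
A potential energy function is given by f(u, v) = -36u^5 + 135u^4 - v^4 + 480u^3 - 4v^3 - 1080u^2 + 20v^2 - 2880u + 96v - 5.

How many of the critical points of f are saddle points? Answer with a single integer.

6

f separates as a function of u plus a function of v, so ∇f=0 decouples.
∂f/∂u = -180(u - 4)(u - 2)(u + 1)(u + 2) = 0 at u ∈ {-2, -1, 2, 4}; ∂f/∂v = -4(v - 3)(v + 2)(v + 4) = 0 at v ∈ {-4, -2, 3}.
The Hessian is diagonal: diag(f_uu, f_vv). Second derivatives: f_uu(-2)=4320, f_uu(-1)=-2700, f_uu(2)=4320, f_uu(4)=-10800; f_vv(-4)=-56, f_vv(-2)=40, f_vv(3)=-140.
Saddle points occur where the two diagonal entries have opposite signs: (-2, -4), (-2, 3), (-1, -2), (2, -4), (2, 3), (4, -2). Count: 6.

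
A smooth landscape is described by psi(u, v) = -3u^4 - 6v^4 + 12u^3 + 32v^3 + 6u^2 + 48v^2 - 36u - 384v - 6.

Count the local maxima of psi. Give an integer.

psi separates as a function of u plus a function of v, so ∇psi=0 decouples.
∂psi/∂u = -12(u - 3)(u - 1)(u + 1) = 0 at u ∈ {-1, 1, 3}; ∂psi/∂v = -24(v - 4)(v - 2)(v + 2) = 0 at v ∈ {-2, 2, 4}.
The Hessian is diagonal: diag(psi_uu, psi_vv). Second derivatives: psi_uu(-1)=-96, psi_uu(1)=48, psi_uu(3)=-96; psi_vv(-2)=-576, psi_vv(2)=192, psi_vv(4)=-288.
Local maxima occur where both diagonal entries negative: (-1, -2), (-1, 4), (3, -2), (3, 4). Count: 4.

4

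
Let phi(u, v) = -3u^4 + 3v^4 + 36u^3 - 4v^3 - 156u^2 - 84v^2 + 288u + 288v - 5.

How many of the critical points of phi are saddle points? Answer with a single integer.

phi separates as a function of u plus a function of v, so ∇phi=0 decouples.
∂phi/∂u = -12(u - 4)(u - 3)(u - 2) = 0 at u ∈ {2, 3, 4}; ∂phi/∂v = 12(v - 3)(v - 2)(v + 4) = 0 at v ∈ {-4, 2, 3}.
The Hessian is diagonal: diag(phi_uu, phi_vv). Second derivatives: phi_uu(2)=-24, phi_uu(3)=12, phi_uu(4)=-24; phi_vv(-4)=504, phi_vv(2)=-72, phi_vv(3)=84.
Saddle points occur where the two diagonal entries have opposite signs: (2, -4), (2, 3), (3, 2), (4, -4), (4, 3). Count: 5.

5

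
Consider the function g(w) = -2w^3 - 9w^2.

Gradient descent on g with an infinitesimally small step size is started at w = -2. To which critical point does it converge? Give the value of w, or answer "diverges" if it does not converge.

g'(w) = -6w(w + 3), so g'(-2) = 12.
Gradient descent moves in the -g' direction, i.e. w is decreasing.
The nearest critical point in that direction is w = -3, where g'' = 18 > 0 (a local minimum). The iterate converges there.

-3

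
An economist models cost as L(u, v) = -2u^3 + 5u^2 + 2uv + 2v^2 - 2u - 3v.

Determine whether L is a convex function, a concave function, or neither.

The term -2u^3 is cubic, so the Hessian is not constant.
∂²L/∂u² = -12u + 10, which takes both signs as u varies (negative for sufficiently large u). A diagonal entry of the Hessian changing sign means the Hessian is neither positive- nor negative-semidefinite on all of R^2.

neither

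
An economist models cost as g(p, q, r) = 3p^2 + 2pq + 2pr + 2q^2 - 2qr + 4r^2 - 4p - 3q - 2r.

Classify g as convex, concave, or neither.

g is quadratic, so its Hessian is the constant matrix H = [[6, 2, 2], [2, 4, -2], [2, -2, 8]].
Leading principal minors: 6, 20, 104.
All positive ⇒ H ≻ 0 ⇒ convex.

convex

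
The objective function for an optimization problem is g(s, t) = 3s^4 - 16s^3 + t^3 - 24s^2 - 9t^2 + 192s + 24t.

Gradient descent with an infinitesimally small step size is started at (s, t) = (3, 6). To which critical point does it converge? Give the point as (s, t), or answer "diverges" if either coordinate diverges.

g is separable, so gradient descent decouples: s follows -∂g/∂s, t follows -∂g/∂t.
∂g/∂s = 12(s - 4)(s - 2)(s + 2); at s=3 this is -60, so s increases.
∂g/∂t = 3(t - 4)(t - 2); at t=6 this is 24, so t decreases.
s converges to its nearest critical value 4 (a local min of the s-part); t converges to 4. The iterate converges to (4, 4).

(4, 4)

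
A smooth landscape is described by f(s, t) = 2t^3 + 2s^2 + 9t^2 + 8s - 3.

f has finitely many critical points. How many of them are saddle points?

1

f separates as a function of s plus a function of t, so ∇f=0 decouples.
∂f/∂s = 4(s + 2) = 0 at s ∈ {-2}; ∂f/∂t = 6t(t + 3) = 0 at t ∈ {-3, 0}.
The Hessian is diagonal: diag(f_ss, f_tt). Second derivatives: f_ss(-2)=4; f_tt(-3)=-18, f_tt(0)=18.
Saddle points occur where the two diagonal entries have opposite signs: (-2, -3). Count: 1.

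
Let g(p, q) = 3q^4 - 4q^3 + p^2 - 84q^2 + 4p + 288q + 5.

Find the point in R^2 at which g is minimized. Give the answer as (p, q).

g(p,q) separates as A(p) + B(q) + 5, so its minimum is min A + min B + 5.
A'(p) = 2p + 4 vanishes at p ∈ {-2}; B'(q) = 12(q - 3)(q - 2)(q + 4) vanishes at q ∈ {-4, 2, 3}.
Local minima of A (where A''>0): A(-2)=-4. Local minima of B: B(-4)=-1472, B(3)=243.
So the global minimum of g is A(-2) + B(-4) + 5 = -4 − 1472 + 5 = -1471, attained at (-2, -4).

(-2, -4)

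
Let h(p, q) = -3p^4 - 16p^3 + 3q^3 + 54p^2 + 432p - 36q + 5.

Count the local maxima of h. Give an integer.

h separates as a function of p plus a function of q, so ∇h=0 decouples.
∂h/∂p = -12(p - 3)(p + 3)(p + 4) = 0 at p ∈ {-4, -3, 3}; ∂h/∂q = 9(q - 2)(q + 2) = 0 at q ∈ {-2, 2}.
The Hessian is diagonal: diag(h_pp, h_qq). Second derivatives: h_pp(-4)=-84, h_pp(-3)=72, h_pp(3)=-504; h_qq(-2)=-36, h_qq(2)=36.
Local maxima occur where both diagonal entries negative: (-4, -2), (3, -2). Count: 2.

2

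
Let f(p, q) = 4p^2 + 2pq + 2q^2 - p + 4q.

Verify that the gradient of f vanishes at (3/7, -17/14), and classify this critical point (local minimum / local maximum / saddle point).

local minimum

∇f = (8p + 2q - 1, 2p + 4q + 4); substituting (3/7, -17/14) gives ∇f = (0, 0), so (3/7, -17/14) is indeed a critical point.
The Hessian of f is constant: H = [[8, 2], [2, 4]].
det(H) = 8·4 − 2² = 28.
det(H) > 0 and tr(H) = 12 > 0, so H is positive definite and the point is a local minimum.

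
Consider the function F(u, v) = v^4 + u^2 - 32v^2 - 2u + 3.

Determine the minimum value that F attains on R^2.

F(u,v) separates as P(u) + Q(v) + 3, so its minimum is min P + min Q + 3.
P'(u) = 2u - 2 vanishes at u ∈ {1}; Q'(v) = 4v(v - 4)(v + 4) vanishes at v ∈ {-4, 0, 4}.
Local minima of P (where P''>0): P(1)=-1. Local minima of Q: Q(-4)=-256, Q(4)=-256.
So the global minimum of F is P(1) + Q(-4) + 3 = -1 − 256 + 3 = -254, attained at (1, -4).

-254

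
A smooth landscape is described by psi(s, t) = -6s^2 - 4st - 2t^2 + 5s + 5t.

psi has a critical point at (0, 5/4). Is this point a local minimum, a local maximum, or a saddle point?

local maximum

The Hessian of psi is constant: H = [[-12, -4], [-4, -4]].
det(H) = (-12)·(-4) − (-4)² = 32.
det(H) > 0 and tr(H) = -16 < 0, so H is negative definite and the point is a local maximum.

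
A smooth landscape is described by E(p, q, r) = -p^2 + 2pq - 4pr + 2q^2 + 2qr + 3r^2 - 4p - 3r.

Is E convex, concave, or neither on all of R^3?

neither

E is quadratic, so its Hessian is the constant matrix H = [[-2, 2, -4], [2, 4, 2], [-4, 2, 6]].
Leading principal minors: -2, -12, -160.
Neither pattern holds ⇒ H is indefinite ⇒ neither convex nor concave.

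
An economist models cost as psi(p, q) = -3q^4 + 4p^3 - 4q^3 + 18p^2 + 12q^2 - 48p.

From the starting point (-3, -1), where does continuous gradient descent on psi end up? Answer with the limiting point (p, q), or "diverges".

psi is separable, so gradient descent decouples: p follows -∂psi/∂p, q follows -∂psi/∂q.
∂psi/∂p = 12(p - 1)(p + 4); at p=-3 this is -48, so p increases.
∂psi/∂q = -12q(q - 1)(q + 2); at q=-1 this is -24, so q increases.
p converges to its nearest critical value 1 (a local min of the p-part); q converges to 0. The iterate converges to (1, 0).

(1, 0)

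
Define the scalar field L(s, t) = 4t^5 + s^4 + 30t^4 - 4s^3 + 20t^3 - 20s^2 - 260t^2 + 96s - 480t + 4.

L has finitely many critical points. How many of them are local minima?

4

L separates as a function of s plus a function of t, so ∇L=0 decouples.
∂L/∂s = 4(s - 4)(s - 2)(s + 3) = 0 at s ∈ {-3, 2, 4}; ∂L/∂t = 20(t - 2)(t + 1)(t + 3)(t + 4) = 0 at t ∈ {-4, -3, -1, 2}.
The Hessian is diagonal: diag(L_ss, L_tt). Second derivatives: L_ss(-3)=140, L_ss(2)=-40, L_ss(4)=56; L_tt(-4)=-360, L_tt(-3)=200, L_tt(-1)=-360, L_tt(2)=1800.
Local minima occur where both diagonal entries positive: (-3, -3), (-3, 2), (4, -3), (4, 2). Count: 4.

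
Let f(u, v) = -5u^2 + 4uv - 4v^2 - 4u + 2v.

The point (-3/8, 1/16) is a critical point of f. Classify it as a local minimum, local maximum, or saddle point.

The Hessian of f is constant: H = [[-10, 4], [4, -8]].
det(H) = (-10)·(-8) − 4² = 64.
det(H) > 0 and tr(H) = -18 < 0, so H is negative definite and the point is a local maximum.

local maximum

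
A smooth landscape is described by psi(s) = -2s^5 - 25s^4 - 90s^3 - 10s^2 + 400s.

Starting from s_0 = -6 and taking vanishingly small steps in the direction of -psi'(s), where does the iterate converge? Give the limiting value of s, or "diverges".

psi'(s) = -10(s - 1)(s + 2)(s + 4)(s + 5), so psi'(-6) = -560.
Gradient descent moves in the -psi' direction, i.e. s is increasing.
The nearest critical point in that direction is s = -5, where psi'' = 180 > 0 (a local minimum). The iterate converges there.

-5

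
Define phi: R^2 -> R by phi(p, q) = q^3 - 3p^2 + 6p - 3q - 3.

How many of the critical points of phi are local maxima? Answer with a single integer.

1

phi separates as a function of p plus a function of q, so ∇phi=0 decouples.
∂phi/∂p = -6(p - 1) = 0 at p ∈ {1}; ∂phi/∂q = 3(q - 1)(q + 1) = 0 at q ∈ {-1, 1}.
The Hessian is diagonal: diag(phi_pp, phi_qq). Second derivatives: phi_pp(1)=-6; phi_qq(-1)=-6, phi_qq(1)=6.
Local maxima occur where both diagonal entries negative: (1, -1). Count: 1.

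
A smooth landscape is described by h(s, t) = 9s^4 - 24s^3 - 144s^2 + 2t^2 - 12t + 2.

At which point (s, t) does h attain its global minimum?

h(s,t) separates as P(s) + Q(t) + 2, so its minimum is min P + min Q + 2.
P'(s) = 36s(s - 4)(s + 2) vanishes at s ∈ {-2, 0, 4}; Q'(t) = 4(t - 3) vanishes at t ∈ {3}.
Local minima of P (where P''>0): P(-2)=-240, P(4)=-1536. Local minima of Q: Q(3)=-18.
So the global minimum of h is P(4) + Q(3) + 2 = -1536 − 18 + 2 = -1552, attained at (4, 3).

(4, 3)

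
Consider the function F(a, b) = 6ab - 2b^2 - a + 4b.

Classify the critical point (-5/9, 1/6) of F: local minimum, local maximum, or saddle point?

saddle point

The Hessian of F is constant: H = [[0, 6], [6, -4]].
det(H) = 0·(-4) − 6² = -36.
Since det(H) < 0, H is indefinite and the critical point is a saddle point.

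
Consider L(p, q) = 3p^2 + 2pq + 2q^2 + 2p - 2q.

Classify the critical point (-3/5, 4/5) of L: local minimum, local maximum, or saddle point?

local minimum

The Hessian of L is constant: H = [[6, 2], [2, 4]].
det(H) = 6·4 − 2² = 20.
det(H) > 0 and tr(H) = 10 > 0, so H is positive definite and the point is a local minimum.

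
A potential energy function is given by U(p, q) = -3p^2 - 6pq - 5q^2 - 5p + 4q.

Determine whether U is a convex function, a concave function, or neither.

U is quadratic, so its Hessian is the constant matrix H = [[-6, -6], [-6, -10]].
det(H) = 24, tr(H) = -16.
det(H) > 0 and tr(H) < 0, so H is negative definite everywhere: concave.

concave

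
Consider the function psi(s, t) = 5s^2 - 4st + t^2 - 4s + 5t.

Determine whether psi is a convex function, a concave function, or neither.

convex

psi is quadratic, so its Hessian is the constant matrix H = [[10, -4], [-4, 2]].
det(H) = 4, tr(H) = 12.
det(H) > 0 and tr(H) > 0, so H is positive definite everywhere: convex.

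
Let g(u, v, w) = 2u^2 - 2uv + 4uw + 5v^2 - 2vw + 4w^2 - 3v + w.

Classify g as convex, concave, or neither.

convex

g is quadratic, so its Hessian is the constant matrix H = [[4, -2, 4], [-2, 10, -2], [4, -2, 8]].
Leading principal minors: 4, 36, 144.
All positive ⇒ H ≻ 0 ⇒ convex.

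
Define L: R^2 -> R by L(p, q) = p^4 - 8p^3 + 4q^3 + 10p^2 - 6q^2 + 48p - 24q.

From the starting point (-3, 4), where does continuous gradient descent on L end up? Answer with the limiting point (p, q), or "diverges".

(-1, 2)

L is separable, so gradient descent decouples: p follows -∂L/∂p, q follows -∂L/∂q.
∂L/∂p = 4(p - 4)(p - 3)(p + 1); at p=-3 this is -336, so p increases.
∂L/∂q = 12(q - 2)(q + 1); at q=4 this is 120, so q decreases.
p converges to its nearest critical value -1 (a local min of the p-part); q converges to 2. The iterate converges to (-1, 2).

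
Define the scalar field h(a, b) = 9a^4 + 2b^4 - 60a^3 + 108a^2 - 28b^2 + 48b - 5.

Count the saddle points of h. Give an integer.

4

h separates as a function of a plus a function of b, so ∇h=0 decouples.
∂h/∂a = 36a(a - 3)(a - 2) = 0 at a ∈ {0, 2, 3}; ∂h/∂b = 8(b - 2)(b - 1)(b + 3) = 0 at b ∈ {-3, 1, 2}.
The Hessian is diagonal: diag(h_aa, h_bb). Second derivatives: h_aa(0)=216, h_aa(2)=-72, h_aa(3)=108; h_bb(-3)=160, h_bb(1)=-32, h_bb(2)=40.
Saddle points occur where the two diagonal entries have opposite signs: (0, 1), (2, -3), (2, 2), (3, 1). Count: 4.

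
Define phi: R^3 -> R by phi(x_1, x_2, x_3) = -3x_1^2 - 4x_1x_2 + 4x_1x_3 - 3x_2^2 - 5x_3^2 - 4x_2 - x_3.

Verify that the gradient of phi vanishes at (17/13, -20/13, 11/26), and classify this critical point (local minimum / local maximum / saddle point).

local maximum

∇phi = (-6x_1 - 4x_2 + 4x_3, -4x_1 - 6x_2 - 4, 4x_1 - 10x_3 - 1); substituting (17/13, -20/13, 11/26) gives ∇phi = (0, 0, 0), so (17/13, -20/13, 11/26) is indeed a critical point.
The Hessian is constant: H = [[-6, -4, 4], [-4, -6, 0], [4, 0, -10]].
Leading principal minors: Δ₁ = -6, Δ₂ = 20, Δ₃ = -104.
The minors alternate sign starting negative (−, +, −), so H is negative definite: a local maximum.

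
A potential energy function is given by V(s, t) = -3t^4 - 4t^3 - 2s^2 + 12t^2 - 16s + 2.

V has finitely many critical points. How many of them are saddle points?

1

V separates as a function of s plus a function of t, so ∇V=0 decouples.
∂V/∂s = -4(s + 4) = 0 at s ∈ {-4}; ∂V/∂t = -12t(t - 1)(t + 2) = 0 at t ∈ {-2, 0, 1}.
The Hessian is diagonal: diag(V_ss, V_tt). Second derivatives: V_ss(-4)=-4; V_tt(-2)=-72, V_tt(0)=24, V_tt(1)=-36.
Saddle points occur where the two diagonal entries have opposite signs: (-4, 0). Count: 1.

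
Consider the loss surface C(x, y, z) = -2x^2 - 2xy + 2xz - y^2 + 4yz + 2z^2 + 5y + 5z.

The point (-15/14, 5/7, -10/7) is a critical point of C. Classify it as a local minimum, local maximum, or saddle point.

saddle point

The Hessian is constant: H = [[-4, -2, 2], [-2, -2, 4], [2, 4, 4]].
Leading principal minors: Δ₁ = -4, Δ₂ = 4, Δ₃ = 56.
The minors fit neither the all-positive nor the alternating-sign pattern, so H is indefinite: a saddle point.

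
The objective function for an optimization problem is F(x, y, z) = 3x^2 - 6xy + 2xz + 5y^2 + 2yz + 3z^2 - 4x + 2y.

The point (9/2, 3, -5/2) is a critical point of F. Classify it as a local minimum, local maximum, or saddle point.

The Hessian is constant: H = [[6, -6, 2], [-6, 10, 2], [2, 2, 6]].
Leading principal minors: Δ₁ = 6, Δ₂ = 24, Δ₃ = 32.
All leading minors are positive, so H is positive definite: a local minimum.

local minimum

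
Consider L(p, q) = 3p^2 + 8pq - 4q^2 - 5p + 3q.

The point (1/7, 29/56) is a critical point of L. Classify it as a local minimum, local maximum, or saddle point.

The Hessian of L is constant: H = [[6, 8], [8, -8]].
det(H) = 6·(-8) − 8² = -112.
Since det(H) < 0, H is indefinite and the critical point is a saddle point.

saddle point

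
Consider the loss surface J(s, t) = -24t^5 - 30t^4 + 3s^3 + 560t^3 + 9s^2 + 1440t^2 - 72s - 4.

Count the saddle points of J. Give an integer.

4

J separates as a function of s plus a function of t, so ∇J=0 decouples.
∂J/∂s = 9(s - 2)(s + 4) = 0 at s ∈ {-4, 2}; ∂J/∂t = -120t(t - 4)(t + 2)(t + 3) = 0 at t ∈ {-3, -2, 0, 4}.
The Hessian is diagonal: diag(J_ss, J_tt). Second derivatives: J_ss(-4)=-54, J_ss(2)=54; J_tt(-3)=2520, J_tt(-2)=-1440, J_tt(0)=2880, J_tt(4)=-20160.
Saddle points occur where the two diagonal entries have opposite signs: (-4, -3), (-4, 0), (2, -2), (2, 4). Count: 4.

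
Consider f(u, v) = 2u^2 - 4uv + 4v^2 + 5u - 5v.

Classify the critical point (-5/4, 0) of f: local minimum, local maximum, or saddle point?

The Hessian of f is constant: H = [[4, -4], [-4, 8]].
det(H) = 4·8 − (-4)² = 16.
det(H) > 0 and tr(H) = 12 > 0, so H is positive definite and the point is a local minimum.

local minimum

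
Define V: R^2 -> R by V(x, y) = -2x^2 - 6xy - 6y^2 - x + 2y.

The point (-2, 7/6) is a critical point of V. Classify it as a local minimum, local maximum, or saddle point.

local maximum

The Hessian of V is constant: H = [[-4, -6], [-6, -12]].
det(H) = (-4)·(-12) − (-6)² = 12.
det(H) > 0 and tr(H) = -16 < 0, so H is negative definite and the point is a local maximum.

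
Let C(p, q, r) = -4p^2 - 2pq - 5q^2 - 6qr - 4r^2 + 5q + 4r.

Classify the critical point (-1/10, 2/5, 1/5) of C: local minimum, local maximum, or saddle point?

The Hessian is constant: H = [[-8, -2, 0], [-2, -10, -6], [0, -6, -8]].
Leading principal minors: Δ₁ = -8, Δ₂ = 76, Δ₃ = -320.
The minors alternate sign starting negative (−, +, −), so H is negative definite: a local maximum.

local maximum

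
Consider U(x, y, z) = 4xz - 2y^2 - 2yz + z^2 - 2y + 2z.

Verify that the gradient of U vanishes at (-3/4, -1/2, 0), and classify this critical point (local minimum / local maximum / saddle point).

saddle point

∇U = (4z, -4y - 2z - 2, 4x - 2y + 2z + 2); substituting (-3/4, -1/2, 0) gives ∇U = (0, 0, 0), so (-3/4, -1/2, 0) is indeed a critical point.
The Hessian is constant: H = [[0, 0, 4], [0, -4, -2], [4, -2, 2]].
Leading principal minors: Δ₁ = 0, Δ₂ = 0, Δ₃ = 64.
The minors fit neither the all-positive nor the alternating-sign pattern, so H is indefinite: a saddle point.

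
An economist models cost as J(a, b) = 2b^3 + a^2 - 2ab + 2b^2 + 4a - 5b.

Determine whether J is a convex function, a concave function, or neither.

neither

The term 2b^3 is cubic, so the Hessian is not constant.
∂²J/∂b² = 12b + 4, which takes both signs as b varies (negative for sufficiently negative b). A diagonal entry of the Hessian changing sign means the Hessian is neither positive- nor negative-semidefinite on all of R^2.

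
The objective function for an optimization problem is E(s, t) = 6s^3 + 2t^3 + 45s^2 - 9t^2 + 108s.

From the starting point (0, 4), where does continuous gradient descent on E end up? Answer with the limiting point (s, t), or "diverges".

(-2, 3)

E is separable, so gradient descent decouples: s follows -∂E/∂s, t follows -∂E/∂t.
∂E/∂s = 18(s + 2)(s + 3); at s=0 this is 108, so s decreases.
∂E/∂t = 6t(t - 3); at t=4 this is 24, so t decreases.
s converges to its nearest critical value -2 (a local min of the s-part); t converges to 3. The iterate converges to (-2, 3).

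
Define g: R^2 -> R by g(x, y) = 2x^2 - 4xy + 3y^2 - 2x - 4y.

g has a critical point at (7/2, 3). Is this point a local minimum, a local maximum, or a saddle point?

The Hessian of g is constant: H = [[4, -4], [-4, 6]].
det(H) = 4·6 − (-4)² = 8.
det(H) > 0 and tr(H) = 10 > 0, so H is positive definite and the point is a local minimum.

local minimum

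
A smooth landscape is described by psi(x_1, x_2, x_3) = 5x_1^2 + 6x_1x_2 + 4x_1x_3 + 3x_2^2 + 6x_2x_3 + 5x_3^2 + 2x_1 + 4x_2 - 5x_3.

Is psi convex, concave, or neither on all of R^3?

convex

psi is quadratic, so its Hessian is the constant matrix H = [[10, 6, 4], [6, 6, 6], [4, 6, 10]].
Leading principal minors: 10, 24, 72.
All positive ⇒ H ≻ 0 ⇒ convex.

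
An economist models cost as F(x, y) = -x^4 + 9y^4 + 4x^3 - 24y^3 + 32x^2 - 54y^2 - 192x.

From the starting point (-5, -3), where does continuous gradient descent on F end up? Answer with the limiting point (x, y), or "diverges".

F is separable, so gradient descent decouples: x follows -∂F/∂x, y follows -∂F/∂y.
∂F/∂x = -4(x - 4)(x - 3)(x + 4); at x=-5 this is 288, so x decreases.
∂F/∂y = 36y(y - 3)(y + 1); at y=-3 this is -1296, so y increases.
The x-coordinate has no critical point in that direction and runs off to infinity.

diverges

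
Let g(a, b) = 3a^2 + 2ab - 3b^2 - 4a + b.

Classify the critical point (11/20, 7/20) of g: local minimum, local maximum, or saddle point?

saddle point

The Hessian of g is constant: H = [[6, 2], [2, -6]].
det(H) = 6·(-6) − 2² = -40.
Since det(H) < 0, H is indefinite and the critical point is a saddle point.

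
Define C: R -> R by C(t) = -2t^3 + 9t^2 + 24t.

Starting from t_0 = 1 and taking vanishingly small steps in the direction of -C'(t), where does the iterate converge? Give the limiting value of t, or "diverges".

C'(t) = -6(t - 4)(t + 1), so C'(1) = 36.
Gradient descent moves in the -C' direction, i.e. t is decreasing.
The nearest critical point in that direction is t = -1, where C'' = 30 > 0 (a local minimum). The iterate converges there.

-1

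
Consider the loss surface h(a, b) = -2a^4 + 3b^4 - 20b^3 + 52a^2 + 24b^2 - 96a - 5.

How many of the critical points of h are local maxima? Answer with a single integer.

h separates as a function of a plus a function of b, so ∇h=0 decouples.
∂h/∂a = -8(a - 3)(a - 1)(a + 4) = 0 at a ∈ {-4, 1, 3}; ∂h/∂b = 12b(b - 4)(b - 1) = 0 at b ∈ {0, 1, 4}.
The Hessian is diagonal: diag(h_aa, h_bb). Second derivatives: h_aa(-4)=-280, h_aa(1)=80, h_aa(3)=-112; h_bb(0)=48, h_bb(1)=-36, h_bb(4)=144.
Local maxima occur where both diagonal entries negative: (-4, 1), (3, 1). Count: 2.

2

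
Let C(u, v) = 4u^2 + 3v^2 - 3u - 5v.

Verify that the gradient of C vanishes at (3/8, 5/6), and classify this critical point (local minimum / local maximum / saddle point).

local minimum

∇C = (8u - 3, 6v - 5); substituting (3/8, 5/6) gives ∇C = (0, 0), so (3/8, 5/6) is indeed a critical point.
The Hessian of C is constant: H = [[8, 0], [0, 6]].
det(H) = 8·6 − 0² = 48.
det(H) > 0 and tr(H) = 14 > 0, so H is positive definite and the point is a local minimum.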